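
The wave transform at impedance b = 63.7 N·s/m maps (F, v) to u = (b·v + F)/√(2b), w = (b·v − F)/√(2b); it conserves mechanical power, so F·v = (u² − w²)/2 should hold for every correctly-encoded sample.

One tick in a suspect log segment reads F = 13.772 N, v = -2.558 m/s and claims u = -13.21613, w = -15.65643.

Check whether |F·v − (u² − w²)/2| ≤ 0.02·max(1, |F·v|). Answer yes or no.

F·v = 13.772×(-2.558) = -35.2288 W.
(u² − w²)/2 = (174.6661 − 245.1238)/2 = -35.2289 W.
|Δ| = 0.0001;  2% of max(1, |F·v|) = 0.7046.

yes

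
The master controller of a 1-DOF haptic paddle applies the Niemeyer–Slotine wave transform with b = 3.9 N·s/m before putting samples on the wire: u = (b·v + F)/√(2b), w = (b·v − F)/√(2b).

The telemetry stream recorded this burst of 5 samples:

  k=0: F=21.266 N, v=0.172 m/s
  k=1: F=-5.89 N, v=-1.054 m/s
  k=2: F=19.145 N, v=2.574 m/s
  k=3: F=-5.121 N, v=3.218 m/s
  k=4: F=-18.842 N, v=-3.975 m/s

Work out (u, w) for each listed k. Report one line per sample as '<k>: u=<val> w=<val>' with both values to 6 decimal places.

0: u=7.854634 w=-7.374265
1: u=-3.580789 w=0.637127
2: u=10.449405 w=-3.260614
3: u=2.660080 w=6.327305
4: u=-12.297304 w=1.195733

k=0: b·v=3.9×0.172=0.670800; √(2b)=2.792848; u=(0.670800+21.266)/2.792848=7.854634, w=(0.670800−21.266)/2.792848=-7.374265
k=1: b·v=3.9×(-1.054)=-4.110600; √(2b)=2.792848; u=(-4.110600+(-5.89))/2.792848=-3.580789, w=(-4.110600−(-5.89))/2.792848=0.637127
k=2: b·v=3.9×2.574=10.038600; √(2b)=2.792848; u=(10.038600+19.145)/2.792848=10.449405, w=(10.038600−19.145)/2.792848=-3.260614
k=3: b·v=3.9×3.218=12.550200; √(2b)=2.792848; u=(12.550200+(-5.121))/2.792848=2.660080, w=(12.550200−(-5.121))/2.792848=6.327305
k=4: b·v=3.9×(-3.975)=-15.502500; √(2b)=2.792848; u=(-15.502500+(-18.842))/2.792848=-12.297304, w=(-15.502500−(-18.842))/2.792848=1.195733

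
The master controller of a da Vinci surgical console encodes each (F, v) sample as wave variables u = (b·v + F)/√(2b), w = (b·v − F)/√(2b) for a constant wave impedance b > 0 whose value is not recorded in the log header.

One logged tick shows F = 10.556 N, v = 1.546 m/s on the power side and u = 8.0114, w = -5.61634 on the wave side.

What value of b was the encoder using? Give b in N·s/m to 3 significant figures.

b = 1.2 N·s/m

u + w = 2.39506;  u + w = √(2b)·v, so √(2b) = 2.39506/1.546 = 1.54920.
b = (√(2b))²/2 = 2.40001/2 = 1.20001.
(Check via u − w = 2F/√(2b): u − w = 13.62774, 2F/√(2b) = 13.62770.)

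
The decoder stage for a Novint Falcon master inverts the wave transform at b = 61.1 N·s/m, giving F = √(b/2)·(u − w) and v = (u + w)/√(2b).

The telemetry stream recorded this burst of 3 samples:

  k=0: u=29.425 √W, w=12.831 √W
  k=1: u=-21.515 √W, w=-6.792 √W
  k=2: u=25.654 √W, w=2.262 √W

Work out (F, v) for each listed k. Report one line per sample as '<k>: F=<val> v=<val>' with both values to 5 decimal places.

k=0: u−w=16.59400, u+w=42.25600; √(b/2)=5.52721, √(2b)=11.05441; F=5.52721×16.594=91.71845, v=42.25600/11.05441=3.82255
k=1: u−w=-14.72300, u+w=-28.30700; √(b/2)=5.52721, √(2b)=11.05441; F=5.52721×(-14.723)=-81.37705, v=-28.30700/11.05441=-2.56070
k=2: u−w=23.39200, u+w=27.91600; √(b/2)=5.52721, √(2b)=11.05441; F=5.52721×23.392=129.29239, v=27.91600/11.05441=2.52533

0: F=91.71845 v=3.82255
1: F=-81.37705 v=-2.56070
2: F=129.29239 v=2.52533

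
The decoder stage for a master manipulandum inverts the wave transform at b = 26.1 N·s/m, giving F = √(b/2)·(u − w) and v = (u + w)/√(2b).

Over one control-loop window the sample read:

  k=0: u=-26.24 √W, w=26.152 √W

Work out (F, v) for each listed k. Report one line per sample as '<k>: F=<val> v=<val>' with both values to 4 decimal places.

0: F=-189.2650 v=-0.0122

k=0: u−w=-52.3920, u+w=-0.0880; √(b/2)=3.6125, √(2b)=7.2250; F=3.6125×(-52.392)=-189.2650, v=-0.0880/7.2250=-0.0122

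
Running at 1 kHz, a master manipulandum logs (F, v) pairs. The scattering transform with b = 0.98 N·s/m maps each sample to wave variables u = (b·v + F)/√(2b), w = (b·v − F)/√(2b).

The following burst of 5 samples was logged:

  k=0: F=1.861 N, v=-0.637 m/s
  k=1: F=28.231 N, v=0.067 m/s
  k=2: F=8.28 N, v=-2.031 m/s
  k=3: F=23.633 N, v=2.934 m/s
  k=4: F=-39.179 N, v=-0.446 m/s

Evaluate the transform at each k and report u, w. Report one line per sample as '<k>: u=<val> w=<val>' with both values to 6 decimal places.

k=0: b·v=0.98×(-0.637)=-0.624260; √(2b)=1.400000; u=(-0.624260+1.861)/1.400000=0.883386, w=(-0.624260−1.861)/1.400000=-1.775186
k=1: b·v=0.98×0.067=0.065660; √(2b)=1.400000; u=(0.065660+28.231)/1.400000=20.211900, w=(0.065660−28.231)/1.400000=-20.118100
k=2: b·v=0.98×(-2.031)=-1.990380; √(2b)=1.400000; u=(-1.990380+8.28)/1.400000=4.492586, w=(-1.990380−8.28)/1.400000=-7.335986
k=3: b·v=0.98×2.934=2.875320; √(2b)=1.400000; u=(2.875320+23.633)/1.400000=18.934514, w=(2.875320−23.633)/1.400000=-14.826914
k=4: b·v=0.98×(-0.446)=-0.437080; √(2b)=1.400000; u=(-0.437080+(-39.179))/1.400000=-28.297200, w=(-0.437080−(-39.179))/1.400000=27.672800

0: u=0.883386 w=-1.775186
1: u=20.211900 w=-20.118100
2: u=4.492586 w=-7.335986
3: u=18.934514 w=-14.826914
4: u=-28.297200 w=27.672800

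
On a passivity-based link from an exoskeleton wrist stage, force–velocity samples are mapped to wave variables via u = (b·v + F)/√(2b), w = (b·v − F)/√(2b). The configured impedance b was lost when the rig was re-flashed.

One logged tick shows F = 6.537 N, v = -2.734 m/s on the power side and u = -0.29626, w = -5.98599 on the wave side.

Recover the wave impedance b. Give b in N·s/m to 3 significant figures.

u + w = -6.28225;  u + w = √(2b)·v, so √(2b) = -6.28225/(-2.734) = 2.29782.
b = (√(2b))²/2 = 5.27999/2 = 2.64000.
(Check via u − w = 2F/√(2b): u − w = 5.68973, 2F/√(2b) = 5.68973.)

b = 2.64 N·s/m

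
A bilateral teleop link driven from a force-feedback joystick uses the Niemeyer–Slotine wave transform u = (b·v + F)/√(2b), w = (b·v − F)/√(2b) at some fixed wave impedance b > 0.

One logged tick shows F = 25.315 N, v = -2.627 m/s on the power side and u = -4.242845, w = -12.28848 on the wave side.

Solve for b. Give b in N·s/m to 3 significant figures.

b = 19.8 N·s/m

u + w = -16.531325;  u + w = √(2b)·v, so √(2b) = -16.531325/(-2.627) = 6.292853.
b = (√(2b))²/2 = 39.600000/2 = 19.800000.
(Check via u − w = 2F/√(2b): u − w = 8.045635, 2F/√(2b) = 8.045635.)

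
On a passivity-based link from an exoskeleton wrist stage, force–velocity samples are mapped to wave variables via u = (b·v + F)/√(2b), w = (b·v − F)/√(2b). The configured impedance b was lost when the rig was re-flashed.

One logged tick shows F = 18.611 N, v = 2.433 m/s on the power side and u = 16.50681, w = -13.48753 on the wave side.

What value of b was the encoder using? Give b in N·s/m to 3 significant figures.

b = 0.77 N·s/m

u + w = 3.0193;  u + w = √(2b)·v, so √(2b) = 3.0193/2.433 = 1.2410.
b = (√(2b))²/2 = 1.5400/2 = 0.7700.
(Check via u − w = 2F/√(2b): u − w = 29.9943, 2F/√(2b) = 29.9943.)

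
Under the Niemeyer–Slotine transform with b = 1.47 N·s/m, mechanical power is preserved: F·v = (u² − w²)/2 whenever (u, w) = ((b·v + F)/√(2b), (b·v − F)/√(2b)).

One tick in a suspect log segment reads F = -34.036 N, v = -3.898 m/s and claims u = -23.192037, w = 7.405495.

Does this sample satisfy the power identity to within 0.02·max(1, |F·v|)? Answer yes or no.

no

F·v = (-34.036)×(-3.898) = 132.672328 W.
(u² − w²)/2 = (537.870580 − 54.841356)/2 = 241.514612 W.
|Δ| = 108.842284;  2% of max(1, |F·v|) = 2.653447.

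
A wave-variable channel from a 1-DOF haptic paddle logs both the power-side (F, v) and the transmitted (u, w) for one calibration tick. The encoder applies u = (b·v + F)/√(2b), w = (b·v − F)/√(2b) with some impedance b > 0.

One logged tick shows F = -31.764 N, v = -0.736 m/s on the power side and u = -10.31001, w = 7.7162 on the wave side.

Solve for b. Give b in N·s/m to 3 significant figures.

u + w = -2.5938;  u + w = √(2b)·v, so √(2b) = -2.5938/(-0.736) = 3.5242.
b = (√(2b))²/2 = 12.4200/2 = 6.2100.
(Check via u − w = 2F/√(2b): u − w = -18.0262, 2F/√(2b) = -18.0262.)

b = 6.21 N·s/m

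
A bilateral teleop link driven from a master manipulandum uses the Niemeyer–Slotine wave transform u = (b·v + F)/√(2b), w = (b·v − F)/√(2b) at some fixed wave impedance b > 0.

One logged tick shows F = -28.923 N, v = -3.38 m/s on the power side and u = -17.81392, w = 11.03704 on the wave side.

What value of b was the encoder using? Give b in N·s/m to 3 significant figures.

u + w = -6.7769;  u + w = √(2b)·v, so √(2b) = -6.7769/(-3.38) = 2.0050.
b = (√(2b))²/2 = 4.0200/2 = 2.0100.
(Check via u − w = 2F/√(2b): u − w = -28.8510, 2F/√(2b) = -28.8510.)

b = 2.01 N·s/m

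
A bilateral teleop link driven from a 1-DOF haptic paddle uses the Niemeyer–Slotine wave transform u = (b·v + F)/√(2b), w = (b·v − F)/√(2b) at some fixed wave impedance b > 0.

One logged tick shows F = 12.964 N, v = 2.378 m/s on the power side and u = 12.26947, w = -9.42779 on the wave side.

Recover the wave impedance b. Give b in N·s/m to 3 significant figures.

b = 0.714 N·s/m

u + w = 2.84168;  u + w = √(2b)·v, so √(2b) = 2.84168/2.378 = 1.19499.
b = (√(2b))²/2 = 1.42799/2 = 0.71400.
(Check via u − w = 2F/√(2b): u − w = 21.69726, 2F/√(2b) = 21.69730.)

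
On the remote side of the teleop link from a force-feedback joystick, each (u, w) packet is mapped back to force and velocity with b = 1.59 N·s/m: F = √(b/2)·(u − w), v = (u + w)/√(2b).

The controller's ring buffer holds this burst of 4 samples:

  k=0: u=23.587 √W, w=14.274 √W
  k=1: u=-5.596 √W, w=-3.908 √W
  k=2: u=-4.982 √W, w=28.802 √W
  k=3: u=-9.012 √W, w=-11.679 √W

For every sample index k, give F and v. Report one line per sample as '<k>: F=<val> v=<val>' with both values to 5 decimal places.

k=0: u−w=9.31300, u+w=37.86100; √(b/2)=0.89163, √(2b)=1.78326; F=0.89163×9.313=8.30373, v=37.86100/1.78326=21.23139
k=1: u−w=-1.68800, u+w=-9.50400; √(b/2)=0.89163, √(2b)=1.78326; F=0.89163×(-1.688)=-1.50507, v=-9.50400/1.78326=-5.32958
k=2: u−w=-33.78400, u+w=23.82000; √(b/2)=0.89163, √(2b)=1.78326; F=0.89163×(-33.784)=-30.12275, v=23.82000/1.78326=13.35759
k=3: u−w=2.66700, u+w=-20.69100; √(b/2)=0.89163, √(2b)=1.78326; F=0.89163×2.667=2.37797, v=-20.69100/1.78326=-11.60294

0: F=8.30373 v=21.23139
1: F=-1.50507 v=-5.32958
2: F=-30.12275 v=13.35759
3: F=2.37797 v=-11.60294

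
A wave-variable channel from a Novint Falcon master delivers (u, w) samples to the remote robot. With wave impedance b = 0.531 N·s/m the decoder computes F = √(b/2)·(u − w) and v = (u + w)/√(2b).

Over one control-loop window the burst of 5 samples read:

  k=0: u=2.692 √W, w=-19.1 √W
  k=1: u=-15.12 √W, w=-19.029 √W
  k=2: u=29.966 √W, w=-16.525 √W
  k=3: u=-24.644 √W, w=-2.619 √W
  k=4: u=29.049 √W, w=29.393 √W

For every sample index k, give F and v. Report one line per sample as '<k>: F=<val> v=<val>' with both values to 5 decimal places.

k=0: u−w=21.79200, u+w=-16.40800; √(b/2)=0.51527, √(2b)=1.03053; F=0.51527×21.792=11.22870, v=-16.40800/1.03053=-15.92184
k=1: u−w=3.90900, u+w=-34.14900; √(b/2)=0.51527, √(2b)=1.03053; F=0.51527×3.909=2.01418, v=-34.14900/1.03053=-33.13719
k=2: u−w=46.49100, u+w=13.44100; √(b/2)=0.51527, √(2b)=1.03053; F=0.51527×46.491=23.95527, v=13.44100/1.03053=13.04275
k=3: u−w=-22.02500, u+w=-27.26300; √(b/2)=0.51527, √(2b)=1.03053; F=0.51527×(-22.025)=-11.34875, v=-27.26300/1.03053=-26.45522
k=4: u−w=-0.34400, u+w=58.44200; √(b/2)=0.51527, √(2b)=1.03053; F=0.51527×(-0.344)=-0.17725, v=58.44200/1.03053=56.71041

0: F=11.22870 v=-15.92184
1: F=2.01418 v=-33.13719
2: F=23.95527 v=13.04275
3: F=-11.34875 v=-26.45522
4: F=-0.17725 v=56.71041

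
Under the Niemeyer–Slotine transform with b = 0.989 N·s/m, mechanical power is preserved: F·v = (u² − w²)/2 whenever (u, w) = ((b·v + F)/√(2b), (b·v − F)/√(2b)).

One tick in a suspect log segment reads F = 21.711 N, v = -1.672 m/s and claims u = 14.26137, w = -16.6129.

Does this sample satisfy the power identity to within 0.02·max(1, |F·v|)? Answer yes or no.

F·v = 21.711×(-1.672) = -36.30079 W.
(u² − w²)/2 = (203.38667 − 275.98845)/2 = -36.30089 W.
|Δ| = 0.00009;  2% of max(1, |F·v|) = 0.72602.

yes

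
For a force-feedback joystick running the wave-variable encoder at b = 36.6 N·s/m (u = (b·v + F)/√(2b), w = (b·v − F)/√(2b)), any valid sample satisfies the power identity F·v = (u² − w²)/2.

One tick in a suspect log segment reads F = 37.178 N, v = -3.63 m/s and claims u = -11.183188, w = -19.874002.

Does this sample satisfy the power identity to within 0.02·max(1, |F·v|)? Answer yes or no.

F·v = 37.178×(-3.63) = -134.956140 W.
(u² − w²)/2 = (125.063694 − 394.975955)/2 = -134.956131 W.
|Δ| = 0.000009;  2% of max(1, |F·v|) = 2.699123.

yes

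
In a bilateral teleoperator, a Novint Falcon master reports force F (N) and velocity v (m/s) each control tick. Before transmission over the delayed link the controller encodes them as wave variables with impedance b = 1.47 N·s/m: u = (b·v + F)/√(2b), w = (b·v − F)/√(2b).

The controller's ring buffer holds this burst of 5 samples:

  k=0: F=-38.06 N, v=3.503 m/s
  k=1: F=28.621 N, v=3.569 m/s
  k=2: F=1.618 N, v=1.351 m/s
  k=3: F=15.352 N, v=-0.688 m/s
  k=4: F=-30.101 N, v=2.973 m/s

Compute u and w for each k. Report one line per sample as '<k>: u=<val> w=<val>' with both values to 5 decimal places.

0: u=-19.19385 w=25.20024
1: u=19.75189 w=-13.63233
2: u=2.10188 w=0.21460
3: u=8.36363 w=-9.54331
4: u=-15.00644 w=20.10408

k=0: b·v=1.47×3.503=5.14941; √(2b)=1.71464; u=(5.14941+(-38.06))/1.71464=-19.19385, w=(5.14941−(-38.06))/1.71464=25.20024
k=1: b·v=1.47×3.569=5.24643; √(2b)=1.71464; u=(5.24643+28.621)/1.71464=19.75189, w=(5.24643−28.621)/1.71464=-13.63233
k=2: b·v=1.47×1.351=1.98597; √(2b)=1.71464; u=(1.98597+1.618)/1.71464=2.10188, w=(1.98597−1.618)/1.71464=0.21460
k=3: b·v=1.47×(-0.688)=-1.01136; √(2b)=1.71464; u=(-1.01136+15.352)/1.71464=8.36363, w=(-1.01136−15.352)/1.71464=-9.54331
k=4: b·v=1.47×2.973=4.37031; √(2b)=1.71464; u=(4.37031+(-30.101))/1.71464=-15.00644, w=(4.37031−(-30.101))/1.71464=20.10408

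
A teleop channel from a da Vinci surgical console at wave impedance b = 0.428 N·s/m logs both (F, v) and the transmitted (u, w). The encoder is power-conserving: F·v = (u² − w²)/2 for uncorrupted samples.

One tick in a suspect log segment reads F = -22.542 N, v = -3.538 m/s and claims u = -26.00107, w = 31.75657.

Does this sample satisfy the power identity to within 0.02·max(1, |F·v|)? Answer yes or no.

F·v = (-22.542)×(-3.538) = 79.75360 W.
(u² − w²)/2 = (676.05564 − 1008.47974)/2 = -166.21205 W.
|Δ| = 245.96564;  2% of max(1, |F·v|) = 1.59507.

no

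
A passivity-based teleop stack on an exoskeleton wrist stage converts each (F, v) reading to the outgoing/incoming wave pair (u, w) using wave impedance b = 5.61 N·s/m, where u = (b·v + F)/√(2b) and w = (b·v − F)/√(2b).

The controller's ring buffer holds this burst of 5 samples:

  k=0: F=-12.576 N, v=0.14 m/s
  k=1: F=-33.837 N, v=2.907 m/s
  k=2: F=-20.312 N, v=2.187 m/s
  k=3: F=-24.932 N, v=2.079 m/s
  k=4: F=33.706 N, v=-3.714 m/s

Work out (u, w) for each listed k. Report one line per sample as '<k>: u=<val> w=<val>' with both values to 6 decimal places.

k=0: b·v=5.61×0.14=0.785400; √(2b)=3.349627; u=(0.785400+(-12.576))/3.349627=-3.519974, w=(0.785400−(-12.576))/3.349627=3.988922
k=1: b·v=5.61×2.907=16.308270; √(2b)=3.349627; u=(16.308270+(-33.837))/3.349627=-5.233040, w=(16.308270−(-33.837))/3.349627=14.970405
k=2: b·v=5.61×2.187=12.269070; √(2b)=3.349627; u=(12.269070+(-20.312))/3.349627=-2.401142, w=(12.269070−(-20.312))/3.349627=9.726776
k=3: b·v=5.61×2.079=11.663190; √(2b)=3.349627; u=(11.663190+(-24.932))/3.349627=-3.961280, w=(11.663190−(-24.932))/3.349627=10.925154
k=4: b·v=5.61×(-3.714)=-20.835540; √(2b)=3.349627; u=(-20.835540+33.706)/3.349627=3.842356, w=(-20.835540−33.706)/3.349627=-16.282870

0: u=-3.519974 w=3.988922
1: u=-5.233040 w=14.970405
2: u=-2.401142 w=9.726776
3: u=-3.961280 w=10.925154
4: u=3.842356 w=-16.282870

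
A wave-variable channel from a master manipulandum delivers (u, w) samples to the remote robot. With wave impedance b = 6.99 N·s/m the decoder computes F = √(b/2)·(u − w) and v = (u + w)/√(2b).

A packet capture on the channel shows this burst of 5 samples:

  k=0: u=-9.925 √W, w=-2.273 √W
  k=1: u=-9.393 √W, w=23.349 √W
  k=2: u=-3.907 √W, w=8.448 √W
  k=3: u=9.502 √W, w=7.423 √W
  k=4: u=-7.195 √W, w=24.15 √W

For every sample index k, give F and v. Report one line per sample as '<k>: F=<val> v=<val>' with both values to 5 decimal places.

0: F=-14.30535 v=-3.26238
1: F=-61.21090 v=3.73256
2: F=-23.09757 v=1.21450
3: F=3.88667 v=4.52663
4: F=-58.59922 v=4.53465

k=0: u−w=-7.65200, u+w=-12.19800; √(b/2)=1.86949, √(2b)=3.73898; F=1.86949×(-7.652)=-14.30535, v=-12.19800/3.73898=-3.26238
k=1: u−w=-32.74200, u+w=13.95600; √(b/2)=1.86949, √(2b)=3.73898; F=1.86949×(-32.742)=-61.21090, v=13.95600/3.73898=3.73256
k=2: u−w=-12.35500, u+w=4.54100; √(b/2)=1.86949, √(2b)=3.73898; F=1.86949×(-12.355)=-23.09757, v=4.54100/3.73898=1.21450
k=3: u−w=2.07900, u+w=16.92500; √(b/2)=1.86949, √(2b)=3.73898; F=1.86949×2.079=3.88667, v=16.92500/3.73898=4.52663
k=4: u−w=-31.34500, u+w=16.95500; √(b/2)=1.86949, √(2b)=3.73898; F=1.86949×(-31.345)=-58.59922, v=16.95500/3.73898=4.53465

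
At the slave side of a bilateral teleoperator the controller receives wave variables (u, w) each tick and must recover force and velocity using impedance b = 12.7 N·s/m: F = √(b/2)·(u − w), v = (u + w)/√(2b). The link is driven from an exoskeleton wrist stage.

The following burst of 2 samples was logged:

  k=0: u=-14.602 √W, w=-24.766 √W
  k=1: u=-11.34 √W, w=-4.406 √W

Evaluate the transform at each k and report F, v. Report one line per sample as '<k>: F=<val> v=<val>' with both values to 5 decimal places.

k=0: u−w=10.16400, u+w=-39.36800; √(b/2)=2.51992, √(2b)=5.03984; F=2.51992×10.164=25.61247, v=-39.36800/5.03984=-7.81136
k=1: u−w=-6.93400, u+w=-15.74600; √(b/2)=2.51992, √(2b)=5.03984; F=2.51992×(-6.934)=-17.47313, v=-15.74600/5.03984=-3.12430

0: F=25.61247 v=-7.81136
1: F=-17.47313 v=-3.12430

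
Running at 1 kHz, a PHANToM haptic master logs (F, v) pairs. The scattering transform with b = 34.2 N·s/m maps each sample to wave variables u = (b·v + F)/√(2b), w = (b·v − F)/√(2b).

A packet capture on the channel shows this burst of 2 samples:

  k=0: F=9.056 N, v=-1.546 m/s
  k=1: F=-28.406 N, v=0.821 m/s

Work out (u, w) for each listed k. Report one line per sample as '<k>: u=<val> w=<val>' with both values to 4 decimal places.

k=0: b·v=34.2×(-1.546)=-52.8732; √(2b)=8.2704; u=(-52.8732+9.056)/8.2704=-5.2981, w=(-52.8732−9.056)/8.2704=-7.4880
k=1: b·v=34.2×0.821=28.0782; √(2b)=8.2704; u=(28.0782+(-28.406))/8.2704=-0.0396, w=(28.0782−(-28.406))/8.2704=6.8297

0: u=-5.2981 w=-7.4880
1: u=-0.0396 w=6.8297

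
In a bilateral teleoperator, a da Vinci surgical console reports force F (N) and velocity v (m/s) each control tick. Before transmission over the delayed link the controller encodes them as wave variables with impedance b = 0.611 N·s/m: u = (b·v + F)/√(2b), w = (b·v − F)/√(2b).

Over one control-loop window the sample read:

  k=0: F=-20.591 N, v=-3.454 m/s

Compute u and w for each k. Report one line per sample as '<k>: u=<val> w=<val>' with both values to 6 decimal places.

k=0: b·v=0.611×(-3.454)=-2.110394; √(2b)=1.105441; u=(-2.110394+(-20.591))/1.105441=-20.536050, w=(-2.110394−(-20.591))/1.105441=16.717857

0: u=-20.536050 w=16.717857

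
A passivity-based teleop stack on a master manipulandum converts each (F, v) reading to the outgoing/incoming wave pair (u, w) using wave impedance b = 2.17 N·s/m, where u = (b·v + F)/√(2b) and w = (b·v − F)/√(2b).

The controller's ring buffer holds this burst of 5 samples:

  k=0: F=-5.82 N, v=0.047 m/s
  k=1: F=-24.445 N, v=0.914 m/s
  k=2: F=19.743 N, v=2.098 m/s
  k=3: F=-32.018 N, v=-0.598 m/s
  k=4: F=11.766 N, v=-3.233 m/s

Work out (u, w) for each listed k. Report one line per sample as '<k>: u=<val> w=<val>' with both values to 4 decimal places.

0: u=-2.7447 w=2.8426
1: u=-10.7819 w=12.6860
2: u=11.6623 w=-7.2916
3: u=-15.9920 w=14.7462
4: u=2.2803 w=-9.0155

k=0: b·v=2.17×0.047=0.1020; √(2b)=2.0833; u=(0.1020+(-5.82))/2.0833=-2.7447, w=(0.1020−(-5.82))/2.0833=2.8426
k=1: b·v=2.17×0.914=1.9834; √(2b)=2.0833; u=(1.9834+(-24.445))/2.0833=-10.7819, w=(1.9834−(-24.445))/2.0833=12.6860
k=2: b·v=2.17×2.098=4.5527; √(2b)=2.0833; u=(4.5527+19.743)/2.0833=11.6623, w=(4.5527−19.743)/2.0833=-7.2916
k=3: b·v=2.17×(-0.598)=-1.2977; √(2b)=2.0833; u=(-1.2977+(-32.018))/2.0833=-15.9920, w=(-1.2977−(-32.018))/2.0833=14.7462
k=4: b·v=2.17×(-3.233)=-7.0156; √(2b)=2.0833; u=(-7.0156+11.766)/2.0833=2.2803, w=(-7.0156−11.766)/2.0833=-9.0155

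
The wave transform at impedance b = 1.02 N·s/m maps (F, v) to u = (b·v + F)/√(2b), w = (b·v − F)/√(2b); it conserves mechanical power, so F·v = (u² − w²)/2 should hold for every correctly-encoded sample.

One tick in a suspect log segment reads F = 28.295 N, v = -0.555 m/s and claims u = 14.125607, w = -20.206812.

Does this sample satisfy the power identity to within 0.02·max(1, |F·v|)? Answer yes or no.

F·v = 28.295×(-0.555) = -15.703725 W.
(u² − w²)/2 = (199.532773 − 408.315251)/2 = -104.391239 W.
|Δ| = 88.687514;  2% of max(1, |F·v|) = 0.314075.

no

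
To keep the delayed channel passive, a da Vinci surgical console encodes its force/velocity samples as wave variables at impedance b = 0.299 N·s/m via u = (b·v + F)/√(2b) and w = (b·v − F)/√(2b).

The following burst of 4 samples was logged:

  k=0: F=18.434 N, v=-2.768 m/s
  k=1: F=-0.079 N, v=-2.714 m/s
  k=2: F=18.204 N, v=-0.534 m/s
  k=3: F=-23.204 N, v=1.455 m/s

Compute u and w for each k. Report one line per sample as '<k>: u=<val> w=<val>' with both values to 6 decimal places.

0: u=22.767701 w=-24.908208
1: u=-1.151533 w=-0.947215
2: u=23.334058 w=-23.747002
3: u=-29.443708 w=30.568867

k=0: b·v=0.299×(-2.768)=-0.827632; √(2b)=0.773305; u=(-0.827632+18.434)/0.773305=22.767701, w=(-0.827632−18.434)/0.773305=-24.908208
k=1: b·v=0.299×(-2.714)=-0.811486; √(2b)=0.773305; u=(-0.811486+(-0.079))/0.773305=-1.151533, w=(-0.811486−(-0.079))/0.773305=-0.947215
k=2: b·v=0.299×(-0.534)=-0.159666; √(2b)=0.773305; u=(-0.159666+18.204)/0.773305=23.334058, w=(-0.159666−18.204)/0.773305=-23.747002
k=3: b·v=0.299×1.455=0.435045; √(2b)=0.773305; u=(0.435045+(-23.204))/0.773305=-29.443708, w=(0.435045−(-23.204))/0.773305=30.568867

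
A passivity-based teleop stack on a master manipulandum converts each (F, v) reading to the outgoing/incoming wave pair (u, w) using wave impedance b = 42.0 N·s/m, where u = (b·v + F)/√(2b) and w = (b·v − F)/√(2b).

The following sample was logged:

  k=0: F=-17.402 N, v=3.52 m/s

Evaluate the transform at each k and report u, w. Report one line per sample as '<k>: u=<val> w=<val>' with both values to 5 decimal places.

k=0: b·v=42.0×3.52=147.84000; √(2b)=9.16515; u=(147.84000+(-17.402))/9.16515=14.23195, w=(147.84000−(-17.402))/9.16515=18.02938

0: u=14.23195 w=18.02938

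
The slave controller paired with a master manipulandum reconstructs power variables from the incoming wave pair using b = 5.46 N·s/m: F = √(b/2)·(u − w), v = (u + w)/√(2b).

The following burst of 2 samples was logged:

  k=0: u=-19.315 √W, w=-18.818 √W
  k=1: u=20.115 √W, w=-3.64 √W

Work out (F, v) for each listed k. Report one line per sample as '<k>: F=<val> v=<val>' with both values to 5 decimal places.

0: F=-0.82118 v=-11.53957
1: F=39.24970 v=4.98556

k=0: u−w=-0.49700, u+w=-38.13300; √(b/2)=1.65227, √(2b)=3.30454; F=1.65227×(-0.497)=-0.82118, v=-38.13300/3.30454=-11.53957
k=1: u−w=23.75500, u+w=16.47500; √(b/2)=1.65227, √(2b)=3.30454; F=1.65227×23.755=39.24970, v=16.47500/3.30454=4.98556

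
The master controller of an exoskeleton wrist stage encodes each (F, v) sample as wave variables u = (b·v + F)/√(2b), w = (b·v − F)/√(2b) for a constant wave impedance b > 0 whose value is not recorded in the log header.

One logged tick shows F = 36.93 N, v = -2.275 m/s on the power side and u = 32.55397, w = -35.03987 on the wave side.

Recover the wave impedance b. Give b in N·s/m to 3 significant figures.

b = 0.597 N·s/m

u + w = -2.48590;  u + w = √(2b)·v, so √(2b) = -2.48590/(-2.275) = 1.09270.
b = (√(2b))²/2 = 1.19400/2 = 0.59700.
(Check via u − w = 2F/√(2b): u − w = 67.59384, 2F/√(2b) = 67.59383.)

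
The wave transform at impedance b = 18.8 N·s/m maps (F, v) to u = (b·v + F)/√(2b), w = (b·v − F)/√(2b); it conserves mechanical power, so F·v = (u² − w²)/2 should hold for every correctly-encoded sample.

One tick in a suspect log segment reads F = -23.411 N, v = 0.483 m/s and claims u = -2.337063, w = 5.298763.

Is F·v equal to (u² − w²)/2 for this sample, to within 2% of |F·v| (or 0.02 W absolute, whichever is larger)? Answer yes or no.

F·v = (-23.411)×0.483 = -11.307513 W.
(u² − w²)/2 = (5.461863 − 28.076889)/2 = -11.307513 W.
|Δ| = 0.000000;  2% of max(1, |F·v|) = 0.226150.

yes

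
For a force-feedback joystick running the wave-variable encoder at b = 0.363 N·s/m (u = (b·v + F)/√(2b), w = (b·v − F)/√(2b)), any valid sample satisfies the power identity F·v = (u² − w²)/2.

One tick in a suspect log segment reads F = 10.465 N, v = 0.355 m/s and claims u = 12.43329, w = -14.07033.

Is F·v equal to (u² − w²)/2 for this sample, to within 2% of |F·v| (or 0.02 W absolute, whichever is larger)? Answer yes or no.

F·v = 10.465×0.355 = 3.7151 W.
(u² − w²)/2 = (154.5867 − 197.9742)/2 = -21.6937 W.
|Δ| = 25.4088;  2% of max(1, |F·v|) = 0.0743.

no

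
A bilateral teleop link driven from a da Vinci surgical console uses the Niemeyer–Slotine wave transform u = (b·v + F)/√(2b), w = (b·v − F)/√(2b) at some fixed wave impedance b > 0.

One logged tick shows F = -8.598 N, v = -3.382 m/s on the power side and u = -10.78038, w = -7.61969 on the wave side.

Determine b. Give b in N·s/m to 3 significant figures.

b = 14.8 N·s/m

u + w = -18.40007;  u + w = √(2b)·v, so √(2b) = -18.40007/(-3.382) = 5.44059.
b = (√(2b))²/2 = 29.60000/2 = 14.80000.
(Check via u − w = 2F/√(2b): u − w = -3.16069, 2F/√(2b) = -3.16069.)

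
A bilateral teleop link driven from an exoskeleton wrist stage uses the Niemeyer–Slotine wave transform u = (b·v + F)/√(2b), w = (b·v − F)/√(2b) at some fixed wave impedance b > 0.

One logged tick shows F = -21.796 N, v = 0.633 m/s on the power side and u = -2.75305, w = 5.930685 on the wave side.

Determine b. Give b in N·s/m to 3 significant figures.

b = 12.6 N·s/m

u + w = 3.177635;  u + w = √(2b)·v, so √(2b) = 3.177635/0.633 = 5.019961.
b = (√(2b))²/2 = 25.200003/2 = 12.600002.
(Check via u − w = 2F/√(2b): u − w = -8.683735, 2F/√(2b) = -8.683734.)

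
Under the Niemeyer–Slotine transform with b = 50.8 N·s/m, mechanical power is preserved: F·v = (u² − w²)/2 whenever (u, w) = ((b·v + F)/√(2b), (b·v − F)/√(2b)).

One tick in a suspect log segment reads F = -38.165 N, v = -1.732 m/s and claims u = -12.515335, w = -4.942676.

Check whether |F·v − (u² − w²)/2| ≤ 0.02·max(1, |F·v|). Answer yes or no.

F·v = (-38.165)×(-1.732) = 66.101780 W.
(u² − w²)/2 = (156.633610 − 24.430046)/2 = 66.101782 W.
|Δ| = 0.000002;  2% of max(1, |F·v|) = 1.322036.

yes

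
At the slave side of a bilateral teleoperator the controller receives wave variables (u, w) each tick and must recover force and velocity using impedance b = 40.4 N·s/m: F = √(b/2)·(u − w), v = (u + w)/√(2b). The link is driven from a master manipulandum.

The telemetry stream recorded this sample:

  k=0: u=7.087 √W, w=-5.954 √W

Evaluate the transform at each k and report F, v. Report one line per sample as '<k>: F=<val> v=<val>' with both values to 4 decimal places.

k=0: u−w=13.0410, u+w=1.1330; √(b/2)=4.4944, √(2b)=8.9889; F=4.4944×13.041=58.6120, v=1.1330/8.9889=0.1260

0: F=58.6120 v=0.1260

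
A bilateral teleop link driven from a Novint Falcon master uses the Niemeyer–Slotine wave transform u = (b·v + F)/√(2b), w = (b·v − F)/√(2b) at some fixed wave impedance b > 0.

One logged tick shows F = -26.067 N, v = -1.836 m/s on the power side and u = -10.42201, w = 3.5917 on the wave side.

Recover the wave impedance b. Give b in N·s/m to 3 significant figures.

u + w = -6.8303;  u + w = √(2b)·v, so √(2b) = -6.8303/(-1.836) = 3.7202.
b = (√(2b))²/2 = 13.8400/2 = 6.9200.
(Check via u − w = 2F/√(2b): u − w = -14.0137, 2F/√(2b) = -14.0137.)

b = 6.92 N·s/m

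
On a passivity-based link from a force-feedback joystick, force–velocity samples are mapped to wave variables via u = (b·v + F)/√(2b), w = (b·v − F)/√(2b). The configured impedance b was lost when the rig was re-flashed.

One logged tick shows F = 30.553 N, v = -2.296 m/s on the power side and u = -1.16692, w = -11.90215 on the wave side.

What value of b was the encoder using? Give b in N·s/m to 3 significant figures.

b = 16.2 N·s/m

u + w = -13.06907;  u + w = √(2b)·v, so √(2b) = -13.06907/(-2.296) = 5.69210.
b = (√(2b))²/2 = 32.40004/2 = 16.20002.
(Check via u − w = 2F/√(2b): u − w = 10.73523, 2F/√(2b) = 10.73522.)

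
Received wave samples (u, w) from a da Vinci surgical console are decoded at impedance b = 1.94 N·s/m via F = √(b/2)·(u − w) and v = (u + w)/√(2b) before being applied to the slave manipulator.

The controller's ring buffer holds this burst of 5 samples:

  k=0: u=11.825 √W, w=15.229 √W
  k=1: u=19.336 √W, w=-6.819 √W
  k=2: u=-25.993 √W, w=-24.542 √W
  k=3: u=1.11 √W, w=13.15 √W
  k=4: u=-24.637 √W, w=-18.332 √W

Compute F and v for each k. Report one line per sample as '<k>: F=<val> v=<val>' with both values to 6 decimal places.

k=0: u−w=-3.404000, u+w=27.054000; √(b/2)=0.984886, √(2b)=1.969772; F=0.984886×(-3.404)=-3.352551, v=27.054000/1.969772=13.734588
k=1: u−w=26.155000, u+w=12.517000; √(b/2)=0.984886, √(2b)=1.969772; F=0.984886×26.155=25.759688, v=12.517000/1.969772=6.354544
k=2: u−w=-1.451000, u+w=-50.535000; √(b/2)=0.984886, √(2b)=1.969772; F=0.984886×(-1.451)=-1.429069, v=-50.535000/1.969772=-25.655259
k=3: u−w=-12.040000, u+w=14.260000; √(b/2)=0.984886, √(2b)=1.969772; F=0.984886×(-12.04)=-11.858025, v=14.260000/1.969772=7.239418
k=4: u−w=-6.305000, u+w=-42.969000; √(b/2)=0.984886, √(2b)=1.969772; F=0.984886×(-6.305)=-6.209705, v=-42.969000/1.969772=-21.814205

0: F=-3.352551 v=13.734588
1: F=25.759688 v=6.354544
2: F=-1.429069 v=-25.655259
3: F=-11.858025 v=7.239418
4: F=-6.209705 v=-21.814205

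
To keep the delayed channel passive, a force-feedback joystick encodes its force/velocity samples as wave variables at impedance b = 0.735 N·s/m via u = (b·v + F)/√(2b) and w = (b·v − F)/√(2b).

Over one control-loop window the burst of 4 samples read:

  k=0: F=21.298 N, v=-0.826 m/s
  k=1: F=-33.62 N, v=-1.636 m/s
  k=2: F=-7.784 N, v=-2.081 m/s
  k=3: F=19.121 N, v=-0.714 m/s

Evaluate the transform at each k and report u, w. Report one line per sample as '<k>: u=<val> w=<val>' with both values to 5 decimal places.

k=0: b·v=0.735×(-0.826)=-0.60711; √(2b)=1.21244; u=(-0.60711+21.298)/1.21244=17.06556, w=(-0.60711−21.298)/1.21244=-18.06703
k=1: b·v=0.735×(-1.636)=-1.20246; √(2b)=1.21244; u=(-1.20246+(-33.62))/1.21244=-28.72108, w=(-1.20246−(-33.62))/1.21244=26.73754
k=2: b·v=0.735×(-2.081)=-1.52953; √(2b)=1.21244; u=(-1.52953+(-7.784))/1.21244=-7.68167, w=(-1.52953−(-7.784))/1.21244=5.15860
k=3: b·v=0.735×(-0.714)=-0.52479; √(2b)=1.21244; u=(-0.52479+19.121)/1.21244=15.33790, w=(-0.52479−19.121)/1.21244=-16.20357

0: u=17.06556 w=-18.06703
1: u=-28.72108 w=26.73754
2: u=-7.68167 w=5.15860
3: u=15.33790 w=-16.20357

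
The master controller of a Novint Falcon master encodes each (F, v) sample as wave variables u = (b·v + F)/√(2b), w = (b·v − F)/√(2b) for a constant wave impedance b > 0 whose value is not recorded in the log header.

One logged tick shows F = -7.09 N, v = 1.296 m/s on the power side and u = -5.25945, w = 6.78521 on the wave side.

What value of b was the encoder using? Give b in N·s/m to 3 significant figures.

b = 0.693 N·s/m

u + w = 1.52576;  u + w = √(2b)·v, so √(2b) = 1.52576/1.296 = 1.17728.
b = (√(2b))²/2 = 1.38600/2 = 0.69300.
(Check via u − w = 2F/√(2b): u − w = -12.04466, 2F/√(2b) = -12.04467.)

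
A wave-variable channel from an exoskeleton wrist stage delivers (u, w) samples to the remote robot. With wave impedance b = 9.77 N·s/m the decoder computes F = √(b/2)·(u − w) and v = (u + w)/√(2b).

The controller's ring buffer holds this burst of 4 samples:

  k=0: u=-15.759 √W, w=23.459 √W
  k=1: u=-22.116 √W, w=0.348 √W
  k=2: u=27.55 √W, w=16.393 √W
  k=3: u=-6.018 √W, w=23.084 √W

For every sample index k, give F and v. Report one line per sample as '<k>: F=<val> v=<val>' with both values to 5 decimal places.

0: F=-86.67977 v=1.74192
1: F=-49.65001 v=-4.92443
2: F=24.65924 v=9.94094
3: F=-64.32135 v=3.86073

k=0: u−w=-39.21800, u+w=7.70000; √(b/2)=2.21020, √(2b)=4.42041; F=2.21020×(-39.218)=-86.67977, v=7.70000/4.42041=1.74192
k=1: u−w=-22.46400, u+w=-21.76800; √(b/2)=2.21020, √(2b)=4.42041; F=2.21020×(-22.464)=-49.65001, v=-21.76800/4.42041=-4.92443
k=2: u−w=11.15700, u+w=43.94300; √(b/2)=2.21020, √(2b)=4.42041; F=2.21020×11.157=24.65924, v=43.94300/4.42041=9.94094
k=3: u−w=-29.10200, u+w=17.06600; √(b/2)=2.21020, √(2b)=4.42041; F=2.21020×(-29.102)=-64.32135, v=17.06600/4.42041=3.86073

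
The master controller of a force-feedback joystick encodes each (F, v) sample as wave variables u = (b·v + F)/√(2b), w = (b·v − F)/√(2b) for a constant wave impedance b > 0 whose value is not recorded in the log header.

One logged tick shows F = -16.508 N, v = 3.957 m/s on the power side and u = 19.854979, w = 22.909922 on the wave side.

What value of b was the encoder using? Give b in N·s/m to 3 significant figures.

u + w = 42.764901;  u + w = √(2b)·v, so √(2b) = 42.764901/3.957 = 10.807405.
b = (√(2b))²/2 = 116.800000/2 = 58.400000.
(Check via u − w = 2F/√(2b): u − w = -3.054943, 2F/√(2b) = -3.054942.)

b = 58.4 N·s/m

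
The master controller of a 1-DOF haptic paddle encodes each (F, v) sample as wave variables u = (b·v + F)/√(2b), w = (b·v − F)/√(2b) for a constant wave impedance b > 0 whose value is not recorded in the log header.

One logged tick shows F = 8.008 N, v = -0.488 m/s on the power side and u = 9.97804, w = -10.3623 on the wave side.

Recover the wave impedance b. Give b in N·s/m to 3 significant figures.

b = 0.31 N·s/m

u + w = -0.38426;  u + w = √(2b)·v, so √(2b) = -0.38426/(-0.488) = 0.78742.
b = (√(2b))²/2 = 0.62003/2 = 0.31001.
(Check via u − w = 2F/√(2b): u − w = 20.34034, 2F/√(2b) = 20.33989.)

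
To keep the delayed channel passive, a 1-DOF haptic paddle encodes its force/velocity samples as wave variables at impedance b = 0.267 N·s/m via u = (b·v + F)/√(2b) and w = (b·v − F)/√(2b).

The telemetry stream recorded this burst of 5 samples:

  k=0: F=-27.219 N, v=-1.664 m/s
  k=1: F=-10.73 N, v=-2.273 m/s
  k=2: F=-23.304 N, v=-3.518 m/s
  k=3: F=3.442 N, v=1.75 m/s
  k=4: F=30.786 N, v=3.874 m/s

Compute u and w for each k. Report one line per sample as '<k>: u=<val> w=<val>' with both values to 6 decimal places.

k=0: b·v=0.267×(-1.664)=-0.444288; √(2b)=0.730753; u=(-0.444288+(-27.219))/0.730753=-37.855865, w=(-0.444288−(-27.219))/0.730753=36.639892
k=1: b·v=0.267×(-2.273)=-0.606891; √(2b)=0.730753; u=(-0.606891+(-10.73))/0.730753=-15.513984, w=(-0.606891−(-10.73))/0.730753=13.852982
k=2: b·v=0.267×(-3.518)=-0.939306; √(2b)=0.730753; u=(-0.939306+(-23.304))/0.730753=-33.175786, w=(-0.939306−(-23.304))/0.730753=30.604996
k=3: b·v=0.267×1.75=0.467250; √(2b)=0.730753; u=(0.467250+3.442)/0.730753=5.349619, w=(0.467250−3.442)/0.730753=-4.070801
k=4: b·v=0.267×3.874=1.034358; √(2b)=0.730753; u=(1.034358+30.786)/0.730753=43.544613, w=(1.034358−30.786)/0.730753=-40.713676

0: u=-37.855865 w=36.639892
1: u=-15.513984 w=13.852982
2: u=-33.175786 w=30.604996
3: u=5.349619 w=-4.070801
4: u=43.544613 w=-40.713676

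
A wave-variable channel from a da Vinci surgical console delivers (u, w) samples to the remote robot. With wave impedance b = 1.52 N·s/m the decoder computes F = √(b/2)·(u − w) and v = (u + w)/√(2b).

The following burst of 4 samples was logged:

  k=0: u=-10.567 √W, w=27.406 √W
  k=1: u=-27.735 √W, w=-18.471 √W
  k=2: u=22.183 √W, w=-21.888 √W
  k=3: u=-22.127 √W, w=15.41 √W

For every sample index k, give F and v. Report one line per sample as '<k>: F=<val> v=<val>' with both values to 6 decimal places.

k=0: u−w=-37.973000, u+w=16.839000; √(b/2)=0.871780, √(2b)=1.743560; F=0.871780×(-37.973)=-33.104094, v=16.839000/1.743560=9.657829
k=1: u−w=-9.264000, u+w=-46.206000; √(b/2)=0.871780, √(2b)=1.743560; F=0.871780×(-9.264)=-8.076168, v=-46.206000/1.743560=-26.500958
k=2: u−w=44.071000, u+w=0.295000; √(b/2)=0.871780, √(2b)=1.743560; F=0.871780×44.071=38.420207, v=0.295000/1.743560=0.169194
k=3: u−w=-37.537000, u+w=-6.717000; √(b/2)=0.871780, √(2b)=1.743560; F=0.871780×(-37.537)=-32.723998, v=-6.717000/1.743560=-3.852464

0: F=-33.104094 v=9.657829
1: F=-8.076168 v=-26.500958
2: F=38.420207 v=0.169194
3: F=-32.723998 v=-3.852464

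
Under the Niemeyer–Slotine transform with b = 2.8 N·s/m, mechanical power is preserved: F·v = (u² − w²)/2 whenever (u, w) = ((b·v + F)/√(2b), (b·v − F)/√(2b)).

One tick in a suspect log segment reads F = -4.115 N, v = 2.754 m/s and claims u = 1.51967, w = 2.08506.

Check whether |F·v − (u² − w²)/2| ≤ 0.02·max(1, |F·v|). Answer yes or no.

no

F·v = (-4.115)×2.754 = -11.33271 W.
(u² − w²)/2 = (2.30940 − 4.34748)/2 = -1.01904 W.
|Δ| = 10.31367;  2% of max(1, |F·v|) = 0.22665.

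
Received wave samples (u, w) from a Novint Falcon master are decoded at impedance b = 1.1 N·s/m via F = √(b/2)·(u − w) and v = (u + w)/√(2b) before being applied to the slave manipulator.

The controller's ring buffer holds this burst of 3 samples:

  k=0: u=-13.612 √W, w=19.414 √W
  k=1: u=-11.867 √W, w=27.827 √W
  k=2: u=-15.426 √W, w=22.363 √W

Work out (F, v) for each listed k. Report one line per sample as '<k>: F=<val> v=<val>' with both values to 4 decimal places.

0: F=-24.4927 v=3.9117
1: F=-29.4379 v=10.7602
2: F=-28.0251 v=4.6769

k=0: u−w=-33.0260, u+w=5.8020; √(b/2)=0.7416, √(2b)=1.4832; F=0.7416×(-33.026)=-24.4927, v=5.8020/1.4832=3.9117
k=1: u−w=-39.6940, u+w=15.9600; √(b/2)=0.7416, √(2b)=1.4832; F=0.7416×(-39.694)=-29.4379, v=15.9600/1.4832=10.7602
k=2: u−w=-37.7890, u+w=6.9370; √(b/2)=0.7416, √(2b)=1.4832; F=0.7416×(-37.789)=-28.0251, v=6.9370/1.4832=4.6769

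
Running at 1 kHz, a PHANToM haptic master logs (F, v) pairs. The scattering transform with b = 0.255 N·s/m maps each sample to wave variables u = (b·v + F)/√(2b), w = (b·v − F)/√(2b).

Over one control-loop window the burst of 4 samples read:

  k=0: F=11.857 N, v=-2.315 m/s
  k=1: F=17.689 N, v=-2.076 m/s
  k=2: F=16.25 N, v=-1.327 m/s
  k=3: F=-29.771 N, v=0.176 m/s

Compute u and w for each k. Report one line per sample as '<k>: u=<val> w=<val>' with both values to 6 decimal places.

0: u=15.776501 w=-17.429741
1: u=24.028274 w=-25.510835
2: u=22.280718 w=-23.228385
3: u=-41.624894 w=41.750583

k=0: b·v=0.255×(-2.315)=-0.590325; √(2b)=0.714143; u=(-0.590325+11.857)/0.714143=15.776501, w=(-0.590325−11.857)/0.714143=-17.429741
k=1: b·v=0.255×(-2.076)=-0.529380; √(2b)=0.714143; u=(-0.529380+17.689)/0.714143=24.028274, w=(-0.529380−17.689)/0.714143=-25.510835
k=2: b·v=0.255×(-1.327)=-0.338385; √(2b)=0.714143; u=(-0.338385+16.25)/0.714143=22.280718, w=(-0.338385−16.25)/0.714143=-23.228385
k=3: b·v=0.255×0.176=0.044880; √(2b)=0.714143; u=(0.044880+(-29.771))/0.714143=-41.624894, w=(0.044880−(-29.771))/0.714143=41.750583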